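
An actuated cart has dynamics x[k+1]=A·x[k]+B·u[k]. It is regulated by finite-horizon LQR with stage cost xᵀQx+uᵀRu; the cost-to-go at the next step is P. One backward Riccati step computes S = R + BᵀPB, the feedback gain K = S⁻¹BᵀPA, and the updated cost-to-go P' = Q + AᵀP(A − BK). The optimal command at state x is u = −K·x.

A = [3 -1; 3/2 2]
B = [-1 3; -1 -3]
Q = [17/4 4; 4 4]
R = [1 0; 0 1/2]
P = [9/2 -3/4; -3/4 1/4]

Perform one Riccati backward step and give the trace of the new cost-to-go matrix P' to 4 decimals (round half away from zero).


9.9307

BᵀP = [-3.7500 0.5000; 15.7500 -3.0000]
S = R + BᵀPB = [1 0; 0 1/2] + [3.2500 -12.7500; -12.7500 56.2500] = [4.2500 -12.7500; -12.7500 56.7500]
BᵀPA = [-10.5000 4.7500; 42.7500 -21.7500]
K = S⁻¹·BᵀPA = [-0.6463 -0.0986; 0.6081 -0.4054]
A−BK = [0.5294 0.1176; 2.6781 0.6852]
AᵀP(A−BK) = [1.5301 0.1711; 0.1711 0.1506]
P' = Q + AᵀP(A−BK) = [5.7801 4.1711; 4.1711 4.1506]
tr(P') = 9.9307


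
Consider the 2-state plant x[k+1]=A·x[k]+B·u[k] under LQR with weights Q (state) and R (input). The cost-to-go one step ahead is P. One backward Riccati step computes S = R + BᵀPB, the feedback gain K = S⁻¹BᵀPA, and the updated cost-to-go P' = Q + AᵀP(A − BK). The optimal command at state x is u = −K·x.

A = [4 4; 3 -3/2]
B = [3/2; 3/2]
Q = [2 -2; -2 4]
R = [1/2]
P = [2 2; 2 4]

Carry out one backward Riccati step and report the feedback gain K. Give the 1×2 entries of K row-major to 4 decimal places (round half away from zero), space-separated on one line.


2.2174 0.4565

BᵀP = [6.0000 9.0000]
S = R + BᵀPB = [1/2] + [22.5000] = [23.0000]
BᵀPA = [51.0000 10.5000]
K = S⁻¹·BᵀPA = [2.2174 0.4565]
A−BK = [0.6739 3.3152; -0.3261 -2.1848]
AᵀP(A−BK) = [2.9130 2.7174; 2.7174 12.2065]
P' = Q + AᵀP(A−BK) = [4.9130 0.7174; 0.7174 16.2065]
tr(P') = 21.1196


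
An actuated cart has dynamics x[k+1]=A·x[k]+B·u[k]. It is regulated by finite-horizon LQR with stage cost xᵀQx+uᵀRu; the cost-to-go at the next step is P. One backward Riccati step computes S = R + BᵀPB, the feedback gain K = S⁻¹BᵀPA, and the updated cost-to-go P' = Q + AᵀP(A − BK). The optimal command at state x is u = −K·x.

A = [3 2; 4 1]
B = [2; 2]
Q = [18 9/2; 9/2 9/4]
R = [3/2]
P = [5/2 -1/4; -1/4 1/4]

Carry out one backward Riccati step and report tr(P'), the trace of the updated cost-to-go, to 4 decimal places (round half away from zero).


24.9286

BᵀP = [4.5000 0.0000]
S = R + BᵀPB = [3/2] + [9.0000] = [10.5000]
BᵀPA = [13.5000 9.0000]
K = S⁻¹·BᵀPA = [1.2857 0.8571]
A−BK = [0.4286 0.2857; 1.4286 -0.7143]
AᵀP(A−BK) = [3.1429 1.6786; 1.6786 1.5357]
P' = Q + AᵀP(A−BK) = [21.1429 6.1786; 6.1786 3.7857]
tr(P') = 24.9286


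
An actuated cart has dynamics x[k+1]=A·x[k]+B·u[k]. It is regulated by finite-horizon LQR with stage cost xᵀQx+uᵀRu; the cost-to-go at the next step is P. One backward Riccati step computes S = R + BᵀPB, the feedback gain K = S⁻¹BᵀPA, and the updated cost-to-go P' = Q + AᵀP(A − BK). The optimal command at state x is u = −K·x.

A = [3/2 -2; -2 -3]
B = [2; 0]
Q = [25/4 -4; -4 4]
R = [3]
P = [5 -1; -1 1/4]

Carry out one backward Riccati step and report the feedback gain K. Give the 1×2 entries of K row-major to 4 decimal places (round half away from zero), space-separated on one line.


BᵀP = [10.0000 -2.0000]
S = R + BᵀPB = [3] + [20.0000] = [23.0000]
BᵀPA = [19.0000 -14.0000]
K = S⁻¹·BᵀPA = [0.8261 -0.6087]
A−BK = [-0.1522 -0.7826; -2.0000 -3.0000]
AᵀP(A−BK) = [2.5543 -1.4348; -1.4348 1.7283]
P' = Q + AᵀP(A−BK) = [8.8043 -5.4348; -5.4348 5.7283]
tr(P') = 14.5326

0.8261 -0.6087


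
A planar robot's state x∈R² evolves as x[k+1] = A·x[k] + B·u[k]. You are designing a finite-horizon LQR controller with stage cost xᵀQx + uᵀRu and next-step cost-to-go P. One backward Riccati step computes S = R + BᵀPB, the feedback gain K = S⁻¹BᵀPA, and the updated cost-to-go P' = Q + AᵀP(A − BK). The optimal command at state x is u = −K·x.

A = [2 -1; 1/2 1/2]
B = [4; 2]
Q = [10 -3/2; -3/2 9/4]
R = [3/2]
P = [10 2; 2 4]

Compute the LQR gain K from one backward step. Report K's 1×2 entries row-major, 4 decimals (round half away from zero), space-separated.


BᵀP = [44.0000 16.0000]
S = R + BᵀPB = [3/2] + [208.0000] = [209.5000]
BᵀPA = [96.0000 -36.0000]
K = S⁻¹·BᵀPA = [0.4582 -0.1718]
A−BK = [0.1671 -0.3126; -0.4165 0.8437]
AᵀP(A−BK) = [1.0095 -1.5036; -1.5036 2.8138]
P' = Q + AᵀP(A−BK) = [11.0095 -3.0036; -3.0036 5.0638]
tr(P') = 16.0734

0.4582 -0.1718


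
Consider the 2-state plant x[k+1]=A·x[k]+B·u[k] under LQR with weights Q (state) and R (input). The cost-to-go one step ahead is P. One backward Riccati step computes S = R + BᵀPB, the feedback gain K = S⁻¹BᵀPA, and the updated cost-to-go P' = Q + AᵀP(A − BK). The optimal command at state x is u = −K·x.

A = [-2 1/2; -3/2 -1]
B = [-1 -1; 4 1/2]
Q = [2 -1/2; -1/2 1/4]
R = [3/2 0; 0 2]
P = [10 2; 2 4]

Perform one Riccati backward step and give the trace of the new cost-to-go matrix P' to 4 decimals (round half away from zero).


14.6901

BᵀP = [-2.0000 14.0000; -9.0000 0.0000]
S = R + BᵀPB = [3/2 0; 0 2] + [58.0000 9.0000; 9.0000 9.0000] = [59.5000 9.0000; 9.0000 11.0000]
BᵀPA = [-17.0000 -15.0000; 18.0000 -4.5000]
K = S⁻¹·BᵀPA = [-0.6085 -0.2171; 2.1343 -0.2315]
A−BK = [-0.4743 0.0514; -0.1330 -0.0159]
AᵀP(A−BK) = [12.2380 -1.0240; -1.0240 0.2020]
P' = Q + AᵀP(A−BK) = [14.2380 -1.5240; -1.5240 0.4520]
tr(P') = 14.6901


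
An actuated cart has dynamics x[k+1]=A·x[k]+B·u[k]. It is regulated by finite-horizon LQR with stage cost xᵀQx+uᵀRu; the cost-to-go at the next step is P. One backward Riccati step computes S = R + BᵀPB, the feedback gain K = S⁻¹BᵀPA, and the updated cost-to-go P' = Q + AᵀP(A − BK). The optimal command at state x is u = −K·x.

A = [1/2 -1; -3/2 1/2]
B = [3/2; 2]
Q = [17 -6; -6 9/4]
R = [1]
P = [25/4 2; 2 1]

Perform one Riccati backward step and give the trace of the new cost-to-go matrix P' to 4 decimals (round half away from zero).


20.7339

BᵀP = [13.3750 5.0000]
S = R + BᵀPB = [1] + [30.0625] = [31.0625]
BᵀPA = [-0.8125 -10.8750]
K = S⁻¹·BᵀPA = [-0.0262 -0.3501]
A−BK = [0.5392 -0.4748; -1.4477 1.2002]
AᵀP(A−BK) = [0.7912 -0.6595; -0.6595 0.6927]
P' = Q + AᵀP(A−BK) = [17.7912 -6.6595; -6.6595 2.9427]
tr(P') = 20.7339


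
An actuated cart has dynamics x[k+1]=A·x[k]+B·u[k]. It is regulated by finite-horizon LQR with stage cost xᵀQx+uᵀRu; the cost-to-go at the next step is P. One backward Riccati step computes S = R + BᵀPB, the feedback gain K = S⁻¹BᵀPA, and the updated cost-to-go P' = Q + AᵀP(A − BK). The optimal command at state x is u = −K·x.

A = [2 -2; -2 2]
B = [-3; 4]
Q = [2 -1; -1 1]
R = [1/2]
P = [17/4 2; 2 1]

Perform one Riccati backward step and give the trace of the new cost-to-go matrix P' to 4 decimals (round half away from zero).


BᵀP = [-4.7500 -2.0000]
S = R + BᵀPB = [1/2] + [6.2500] = [6.7500]
BᵀPA = [-5.5000 5.5000]
K = S⁻¹·BᵀPA = [-0.8148 0.8148]
A−BK = [-0.4444 0.4444; 1.2593 -1.2593]
AᵀP(A−BK) = [0.5185 -0.5185; -0.5185 0.5185]
P' = Q + AᵀP(A−BK) = [2.5185 -1.5185; -1.5185 1.5185]
tr(P') = 4.0370

4.0370


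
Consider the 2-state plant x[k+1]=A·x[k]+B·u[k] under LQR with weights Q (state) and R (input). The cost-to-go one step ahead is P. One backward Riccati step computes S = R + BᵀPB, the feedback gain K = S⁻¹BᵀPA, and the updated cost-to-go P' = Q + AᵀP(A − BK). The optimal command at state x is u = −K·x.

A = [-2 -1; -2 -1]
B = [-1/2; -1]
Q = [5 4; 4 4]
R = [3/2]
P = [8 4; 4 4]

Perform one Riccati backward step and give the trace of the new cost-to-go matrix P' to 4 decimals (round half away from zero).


BᵀP = [-8.0000 -6.0000]
S = R + BᵀPB = [3/2] + [10.0000] = [11.5000]
BᵀPA = [28.0000 14.0000]
K = S⁻¹·BᵀPA = [2.4348 1.2174]
A−BK = [-0.7826 -0.3913; 0.4348 0.2174]
AᵀP(A−BK) = [11.8261 5.9130; 5.9130 2.9565]
P' = Q + AᵀP(A−BK) = [16.8261 9.9130; 9.9130 6.9565]
tr(P') = 23.7826

23.7826


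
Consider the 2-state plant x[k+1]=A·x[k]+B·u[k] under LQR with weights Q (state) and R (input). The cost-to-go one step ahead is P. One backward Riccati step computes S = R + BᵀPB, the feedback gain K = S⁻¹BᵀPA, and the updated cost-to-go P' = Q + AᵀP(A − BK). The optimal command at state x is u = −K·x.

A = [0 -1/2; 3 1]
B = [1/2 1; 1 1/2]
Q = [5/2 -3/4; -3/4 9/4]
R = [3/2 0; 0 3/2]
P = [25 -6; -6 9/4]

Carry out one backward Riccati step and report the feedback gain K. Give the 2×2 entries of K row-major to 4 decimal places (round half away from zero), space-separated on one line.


BᵀP = [6.5000 -0.7500; 22.0000 -4.8750]
S = R + BᵀPB = [3/2 0; 0 3/2] + [2.5000 6.1250; 6.1250 19.5625] = [4.0000 6.1250; 6.1250 21.0625]
BᵀPA = [-2.2500 -4.0000; -14.6250 -15.8750]
K = S⁻¹·BᵀPA = [0.9027 0.2778; -0.9569 -0.8345]
A−BK = [0.5055 0.1956; 2.5757 1.1394]
AᵀP(A−BK) = [8.2869 4.1705; 4.1705 2.3636]
P' = Q + AᵀP(A−BK) = [10.7869 3.4205; 3.4205 4.6136]
tr(P') = 15.4005

0.9027 0.2778 -0.9569 -0.8345


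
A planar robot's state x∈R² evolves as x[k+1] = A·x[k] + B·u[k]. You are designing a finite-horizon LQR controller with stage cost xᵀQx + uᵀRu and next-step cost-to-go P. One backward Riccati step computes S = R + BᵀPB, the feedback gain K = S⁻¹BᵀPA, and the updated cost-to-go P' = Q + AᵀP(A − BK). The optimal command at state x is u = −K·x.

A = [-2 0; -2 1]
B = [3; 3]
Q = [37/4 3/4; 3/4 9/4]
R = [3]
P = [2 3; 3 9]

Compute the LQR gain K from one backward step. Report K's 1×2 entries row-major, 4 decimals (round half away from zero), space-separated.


-0.6538 0.2308

BᵀP = [15.0000 36.0000]
S = R + BᵀPB = [3] + [153.0000] = [156.0000]
BᵀPA = [-102.0000 36.0000]
K = S⁻¹·BᵀPA = [-0.6538 0.2308]
A−BK = [-0.0385 -0.6923; -0.0385 0.3077]
AᵀP(A−BK) = [1.3077 -0.4615; -0.4615 0.6923]
P' = Q + AᵀP(A−BK) = [10.5577 0.2885; 0.2885 2.9423]
tr(P') = 13.5000


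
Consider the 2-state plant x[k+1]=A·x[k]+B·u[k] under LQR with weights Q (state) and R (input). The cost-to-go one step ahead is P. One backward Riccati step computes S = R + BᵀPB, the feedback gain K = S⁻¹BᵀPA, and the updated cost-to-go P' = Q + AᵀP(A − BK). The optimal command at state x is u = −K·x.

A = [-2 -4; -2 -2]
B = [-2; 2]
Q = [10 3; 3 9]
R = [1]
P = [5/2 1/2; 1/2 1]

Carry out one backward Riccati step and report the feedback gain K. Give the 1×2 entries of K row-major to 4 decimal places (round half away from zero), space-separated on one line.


0.5455 1.2727

BᵀP = [-4.0000 1.0000]
S = R + BᵀPB = [1] + [10.0000] = [11.0000]
BᵀPA = [6.0000 14.0000]
K = S⁻¹·BᵀPA = [0.5455 1.2727]
A−BK = [-0.9091 -1.4545; -3.0909 -4.5455]
AᵀP(A−BK) = [14.7273 22.3636; 22.3636 34.1818]
P' = Q + AᵀP(A−BK) = [24.7273 25.3636; 25.3636 43.1818]
tr(P') = 67.9091


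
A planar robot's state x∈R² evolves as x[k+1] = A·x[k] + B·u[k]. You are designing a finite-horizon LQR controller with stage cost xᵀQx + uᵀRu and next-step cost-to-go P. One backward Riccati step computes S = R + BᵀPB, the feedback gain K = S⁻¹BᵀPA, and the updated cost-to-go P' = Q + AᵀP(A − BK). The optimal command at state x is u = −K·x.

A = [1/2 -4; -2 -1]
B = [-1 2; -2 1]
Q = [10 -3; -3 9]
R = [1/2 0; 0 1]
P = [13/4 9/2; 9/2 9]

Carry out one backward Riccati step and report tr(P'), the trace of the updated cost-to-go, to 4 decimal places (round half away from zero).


23.3687

BᵀP = [-12.2500 -22.5000; 11.0000 18.0000]
S = R + BᵀPB = [1/2 0; 0 1] + [57.2500 -47.0000; -47.0000 40.0000] = [57.7500 -47.0000; -47.0000 41.0000]
BᵀPA = [38.8750 71.5000; -30.5000 -62.0000]
K = S⁻¹·BᵀPA = [1.0102 0.1102; 0.4142 -1.3858]
A−BK = [0.6819 -1.1181; -0.3937 0.6063]
AᵀP(A−BK) = [1.1719 -1.3031; -1.3031 3.1969]
P' = Q + AᵀP(A−BK) = [11.1719 -4.3031; -4.3031 12.1969]
tr(P') = 23.3687


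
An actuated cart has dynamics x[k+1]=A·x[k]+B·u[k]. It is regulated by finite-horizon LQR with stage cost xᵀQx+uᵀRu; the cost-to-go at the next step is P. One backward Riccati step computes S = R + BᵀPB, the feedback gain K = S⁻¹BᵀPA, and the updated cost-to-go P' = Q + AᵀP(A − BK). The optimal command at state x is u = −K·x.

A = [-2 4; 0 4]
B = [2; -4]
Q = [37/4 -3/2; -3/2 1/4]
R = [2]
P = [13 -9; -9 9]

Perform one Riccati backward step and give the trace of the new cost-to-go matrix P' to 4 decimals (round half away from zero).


BᵀP = [62.0000 -54.0000]
S = R + BᵀPB = [2] + [340.0000] = [342.0000]
BᵀPA = [-124.0000 32.0000]
K = S⁻¹·BᵀPA = [-0.3626 0.0936]
A−BK = [-1.2749 3.8129; -1.4503 4.3743]
AᵀP(A−BK) = [7.0409 -20.3977; -20.3977 61.0058]
P' = Q + AᵀP(A−BK) = [16.2909 -21.8977; -21.8977 61.2558]
tr(P') = 77.5468

77.5468


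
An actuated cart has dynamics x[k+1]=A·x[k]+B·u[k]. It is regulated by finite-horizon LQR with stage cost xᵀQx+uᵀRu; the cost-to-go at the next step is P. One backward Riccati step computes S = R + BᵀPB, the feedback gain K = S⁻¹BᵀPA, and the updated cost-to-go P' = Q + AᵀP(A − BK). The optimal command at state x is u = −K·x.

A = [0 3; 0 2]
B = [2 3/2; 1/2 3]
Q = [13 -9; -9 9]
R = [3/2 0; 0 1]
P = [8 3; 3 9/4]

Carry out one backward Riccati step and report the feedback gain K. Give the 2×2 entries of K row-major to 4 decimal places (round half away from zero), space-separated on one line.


0.0000 0.9074 0.0000 0.6383

BᵀP = [17.5000 7.1250; 21.0000 11.2500]
S = R + BᵀPB = [3/2 0; 0 1] + [38.5625 47.6250; 47.6250 65.2500] = [40.0625 47.6250; 47.6250 66.2500]
BᵀPA = [0.0000 66.7500; 0.0000 85.5000]
K = S⁻¹·BᵀPA = [0.0000 0.9074; 0.0000 0.6383]
A−BK = [0.0000 0.2278; 0.0000 -0.3685]
AᵀP(A−BK) = [0.0000 0.0000; 0.0000 1.8595]
P' = Q + AᵀP(A−BK) = [13.0000 -9.0000; -9.0000 10.8595]
tr(P') = 23.8595


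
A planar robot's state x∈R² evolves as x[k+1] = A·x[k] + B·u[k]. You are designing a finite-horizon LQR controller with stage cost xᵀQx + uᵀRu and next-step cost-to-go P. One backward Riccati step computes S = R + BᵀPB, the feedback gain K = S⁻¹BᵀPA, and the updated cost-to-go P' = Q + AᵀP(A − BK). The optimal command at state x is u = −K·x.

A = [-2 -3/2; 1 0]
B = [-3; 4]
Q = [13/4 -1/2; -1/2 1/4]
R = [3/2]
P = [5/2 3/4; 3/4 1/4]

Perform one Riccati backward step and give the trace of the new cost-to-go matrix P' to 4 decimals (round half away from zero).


5.8125

BᵀP = [-4.5000 -1.2500]
S = R + BᵀPB = [3/2] + [8.5000] = [10.0000]
BᵀPA = [7.7500 6.7500]
K = S⁻¹·BᵀPA = [0.7750 0.6750]
A−BK = [0.3250 0.5250; -2.1000 -2.7000]
AᵀP(A−BK) = [1.2438 1.1438; 1.1438 1.0688]
P' = Q + AᵀP(A−BK) = [4.4938 0.6438; 0.6438 1.3188]
tr(P') = 5.8125


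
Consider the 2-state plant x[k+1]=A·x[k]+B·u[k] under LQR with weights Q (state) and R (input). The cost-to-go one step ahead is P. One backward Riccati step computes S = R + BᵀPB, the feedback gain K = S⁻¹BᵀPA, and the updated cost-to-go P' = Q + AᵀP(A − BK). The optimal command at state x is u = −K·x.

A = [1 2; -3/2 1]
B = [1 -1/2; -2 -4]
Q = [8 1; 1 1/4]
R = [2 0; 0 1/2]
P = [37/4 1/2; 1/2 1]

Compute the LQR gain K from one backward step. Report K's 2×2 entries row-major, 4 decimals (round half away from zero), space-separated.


0.8044 1.2672 -0.0845 -0.9550

BᵀP = [8.2500 -1.5000; -6.6250 -4.2500]
S = R + BᵀPB = [2 0; 0 1/2] + [11.2500 1.8750; 1.8750 20.3125] = [13.2500 1.8750; 1.8750 20.8125]
BᵀPA = [10.5000 15.0000; -0.2500 -17.5000]
K = S⁻¹·BᵀPA = [0.8044 1.2672; -0.0845 -0.9550]
A−BK = [0.1534 0.2553; -0.2291 -0.2856]
AᵀP(A−BK) = [1.5326 2.4555; 2.4555 4.2792]
P' = Q + AᵀP(A−BK) = [9.5326 3.4555; 3.4555 4.5292]
tr(P') = 14.0618


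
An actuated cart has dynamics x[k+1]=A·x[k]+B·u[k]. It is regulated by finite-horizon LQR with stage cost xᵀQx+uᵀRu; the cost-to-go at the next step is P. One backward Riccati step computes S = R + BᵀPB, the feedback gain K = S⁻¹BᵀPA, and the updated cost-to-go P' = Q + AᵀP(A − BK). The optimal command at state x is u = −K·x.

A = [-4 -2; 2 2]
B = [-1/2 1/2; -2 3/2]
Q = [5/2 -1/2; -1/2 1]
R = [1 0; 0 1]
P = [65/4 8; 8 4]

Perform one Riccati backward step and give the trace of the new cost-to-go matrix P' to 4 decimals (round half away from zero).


BᵀP = [-24.1250 -12.0000; 20.1250 10.0000]
S = R + BᵀPB = [1 0; 0 1] + [36.0625 -30.0625; -30.0625 25.0625] = [37.0625 -30.0625; -30.0625 26.0625]
BᵀPA = [72.5000 24.2500; -60.5000 -20.2500]
K = S⁻¹·BᵀPA = [1.1377 0.3739; -1.0090 -0.3457]
A−BK = [-2.9266 -1.6402; 5.7889 3.2663]
AᵀP(A−BK) = [4.4704 1.9779; 1.9779 0.9327]
P' = Q + AᵀP(A−BK) = [6.9704 1.4779; 1.4779 1.9327]
tr(P') = 8.9030

8.9030


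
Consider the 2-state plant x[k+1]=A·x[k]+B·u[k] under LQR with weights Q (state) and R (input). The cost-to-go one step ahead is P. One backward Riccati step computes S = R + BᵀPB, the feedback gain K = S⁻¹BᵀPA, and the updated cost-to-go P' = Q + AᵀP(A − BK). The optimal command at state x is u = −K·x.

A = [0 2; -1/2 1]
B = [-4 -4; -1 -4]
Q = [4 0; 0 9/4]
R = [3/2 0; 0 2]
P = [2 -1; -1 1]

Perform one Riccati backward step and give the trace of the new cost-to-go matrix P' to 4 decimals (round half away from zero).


BᵀP = [-7.0000 3.0000; -4.0000 0.0000]
S = R + BᵀPB = [3/2 0; 0 2] + [25.0000 16.0000; 16.0000 16.0000] = [26.5000 16.0000; 16.0000 18.0000]
BᵀPA = [-1.5000 -11.0000; 0.0000 -8.0000]
K = S⁻¹·BᵀPA = [-0.1222 -0.3167; 0.1086 -0.1629]
A−BK = [-0.0543 0.0814; -0.1878 0.0317]
AᵀP(A−BK) = [0.0667 0.0249; 0.0249 0.2127]
P' = Q + AᵀP(A−BK) = [4.0667 0.0249; 0.0249 2.4627]
tr(P') = 6.5294

6.5294


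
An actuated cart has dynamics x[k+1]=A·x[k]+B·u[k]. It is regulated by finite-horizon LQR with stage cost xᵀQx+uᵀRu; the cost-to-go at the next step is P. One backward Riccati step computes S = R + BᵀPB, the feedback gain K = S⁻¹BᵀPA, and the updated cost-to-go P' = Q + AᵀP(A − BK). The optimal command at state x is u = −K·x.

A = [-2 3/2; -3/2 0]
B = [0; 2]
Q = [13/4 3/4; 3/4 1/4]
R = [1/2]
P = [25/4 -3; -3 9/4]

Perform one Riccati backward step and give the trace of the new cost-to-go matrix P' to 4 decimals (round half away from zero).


18.1974

BᵀP = [-6.0000 4.5000]
S = R + BᵀPB = [1/2] + [9.0000] = [9.5000]
BᵀPA = [5.2500 -9.0000]
K = S⁻¹·BᵀPA = [0.5526 -0.9474]
A−BK = [-2.0000 1.5000; -2.6053 1.8947]
AᵀP(A−BK) = [9.1612 -7.0263; -7.0263 5.5362]
P' = Q + AᵀP(A−BK) = [12.4112 -6.2763; -6.2763 5.7862]
tr(P') = 18.1974


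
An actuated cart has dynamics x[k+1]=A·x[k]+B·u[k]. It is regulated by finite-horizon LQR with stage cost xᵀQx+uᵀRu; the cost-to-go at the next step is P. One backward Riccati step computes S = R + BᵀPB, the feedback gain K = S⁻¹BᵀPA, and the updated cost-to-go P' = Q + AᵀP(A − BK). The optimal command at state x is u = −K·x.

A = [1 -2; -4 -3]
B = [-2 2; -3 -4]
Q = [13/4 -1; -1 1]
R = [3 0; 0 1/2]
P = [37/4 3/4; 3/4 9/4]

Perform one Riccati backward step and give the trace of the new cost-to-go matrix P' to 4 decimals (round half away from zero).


BᵀP = [-20.7500 -8.2500; 15.5000 -7.5000]
S = R + BᵀPB = [3 0; 0 1/2] + [66.2500 -8.5000; -8.5000 61.0000] = [69.2500 -8.5000; -8.5000 61.5000]
BᵀPA = [12.2500 66.2500; 45.5000 -8.5000]
K = S⁻¹·BᵀPA = [0.2723 0.9559; 0.7775 -0.0061]
A−BK = [-0.0103 -0.0760; -0.0731 -0.1566]
AᵀP(A−BK) = [0.5389 0.8170; 0.8170 2.8678]
P' = Q + AᵀP(A−BK) = [3.7889 -0.1830; -0.1830 3.8678]
tr(P') = 7.6567

7.6567


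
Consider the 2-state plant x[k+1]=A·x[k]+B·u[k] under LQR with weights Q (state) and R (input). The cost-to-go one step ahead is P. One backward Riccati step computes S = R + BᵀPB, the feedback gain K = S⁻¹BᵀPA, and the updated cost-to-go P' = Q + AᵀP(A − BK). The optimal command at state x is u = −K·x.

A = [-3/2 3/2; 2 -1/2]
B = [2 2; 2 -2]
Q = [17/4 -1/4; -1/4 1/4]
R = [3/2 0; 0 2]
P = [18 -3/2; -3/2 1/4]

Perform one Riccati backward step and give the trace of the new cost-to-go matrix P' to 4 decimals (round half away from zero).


BᵀP = [33.0000 -2.5000; 39.0000 -3.5000]
S = R + BᵀPB = [3/2 0; 0 2] + [61.0000 71.0000; 71.0000 85.0000] = [62.5000 71.0000; 71.0000 87.0000]
BᵀPA = [-54.5000 50.7500; -65.5000 60.2500]
K = S⁻¹·BᵀPA = [-0.2295 0.3468; -0.5656 0.4095]
A−BK = [0.0902 -0.0126; 1.3279 -0.3745]
AᵀP(A−BK) = [0.9467 -0.6516; -0.6516 0.5396]
P' = Q + AᵀP(A−BK) = [5.1967 -0.9016; -0.9016 0.7896]
tr(P') = 5.9863

5.9863


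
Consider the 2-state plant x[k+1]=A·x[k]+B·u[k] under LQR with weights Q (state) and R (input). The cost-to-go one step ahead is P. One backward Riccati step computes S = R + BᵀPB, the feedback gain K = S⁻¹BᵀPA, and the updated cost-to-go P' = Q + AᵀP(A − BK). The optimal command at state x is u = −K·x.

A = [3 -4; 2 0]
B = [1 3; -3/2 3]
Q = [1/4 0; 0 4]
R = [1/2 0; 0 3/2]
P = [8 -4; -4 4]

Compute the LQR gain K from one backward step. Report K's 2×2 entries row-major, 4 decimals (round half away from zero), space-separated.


BᵀP = [14.0000 -10.0000; 12.0000 0.0000]
S = R + BᵀPB = [1/2 0; 0 3/2] + [29.0000 12.0000; 12.0000 36.0000] = [29.5000 12.0000; 12.0000 37.5000]
BᵀPA = [22.0000 -56.0000; 36.0000 -48.0000]
K = S⁻¹·BᵀPA = [0.4084 -1.5838; 0.8293 -0.7732]
A−BK = [0.1037 -0.0966; 0.1247 -0.0561]
AᵀP(A−BK) = [1.1598 -1.3219; -1.3219 2.1949]
P' = Q + AᵀP(A−BK) = [1.4098 -1.3219; -1.3219 6.1949]
tr(P') = 7.6046

0.4084 -1.5838 0.8293 -0.7732


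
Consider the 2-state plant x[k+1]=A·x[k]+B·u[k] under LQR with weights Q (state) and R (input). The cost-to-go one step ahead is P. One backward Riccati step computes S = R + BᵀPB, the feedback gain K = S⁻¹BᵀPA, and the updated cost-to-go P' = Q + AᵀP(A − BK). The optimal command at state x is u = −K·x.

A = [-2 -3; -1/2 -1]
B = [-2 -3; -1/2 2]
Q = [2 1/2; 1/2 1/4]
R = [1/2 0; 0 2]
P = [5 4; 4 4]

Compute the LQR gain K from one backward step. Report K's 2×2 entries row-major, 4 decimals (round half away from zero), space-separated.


BᵀP = [-12.0000 -10.0000; -7.0000 -4.0000]
S = R + BᵀPB = [1/2 0; 0 2] + [29.0000 16.0000; 16.0000 13.0000] = [29.5000 16.0000; 16.0000 15.0000]
BᵀPA = [29.0000 46.0000; 16.0000 25.0000]
K = S⁻¹·BᵀPA = [0.9598 1.5550; 0.0429 0.0080]
A−BK = [0.0483 0.1340; -0.1059 -0.2386]
AᵀP(A−BK) = [0.4799 0.7775; 0.7775 1.2708]
P' = Q + AᵀP(A−BK) = [2.4799 1.2775; 1.2775 1.5208]
tr(P') = 4.0007

0.9598 1.5550 0.0429 0.0080


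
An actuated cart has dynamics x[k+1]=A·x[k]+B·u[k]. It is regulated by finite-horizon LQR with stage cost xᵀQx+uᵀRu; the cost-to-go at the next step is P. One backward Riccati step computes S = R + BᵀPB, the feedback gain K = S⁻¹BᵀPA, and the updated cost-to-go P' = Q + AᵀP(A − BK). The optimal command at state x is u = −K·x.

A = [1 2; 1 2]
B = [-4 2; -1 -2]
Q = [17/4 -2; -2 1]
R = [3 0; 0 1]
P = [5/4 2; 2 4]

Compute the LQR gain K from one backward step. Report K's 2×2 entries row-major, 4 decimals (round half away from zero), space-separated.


BᵀP = [-7.0000 -12.0000; -1.5000 -4.0000]
S = R + BᵀPB = [3 0; 0 1] + [40.0000 10.0000; 10.0000 5.0000] = [43.0000 10.0000; 10.0000 6.0000]
BᵀPA = [-19.0000 -38.0000; -5.5000 -11.0000]
K = S⁻¹·BᵀPA = [-0.3734 -0.7468; -0.2943 -0.5886]
A−BK = [0.0949 0.1899; 0.0380 0.0759]
AᵀP(A−BK) = [0.5364 1.0728; 1.0728 2.1456]
P' = Q + AᵀP(A−BK) = [4.7864 -0.9272; -0.9272 3.1456]
tr(P') = 7.9320

-0.3734 -0.7468 -0.2943 -0.5886


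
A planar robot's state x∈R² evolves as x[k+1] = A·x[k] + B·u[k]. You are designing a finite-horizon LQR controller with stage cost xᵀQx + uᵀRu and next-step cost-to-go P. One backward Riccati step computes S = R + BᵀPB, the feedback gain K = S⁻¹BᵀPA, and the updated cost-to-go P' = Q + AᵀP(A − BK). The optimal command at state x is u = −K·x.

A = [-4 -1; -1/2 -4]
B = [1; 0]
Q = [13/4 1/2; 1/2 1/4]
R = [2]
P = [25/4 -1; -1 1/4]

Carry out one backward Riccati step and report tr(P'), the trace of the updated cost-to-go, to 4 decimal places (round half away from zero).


BᵀP = [6.2500 -1.0000]
S = R + BᵀPB = [2] + [6.2500] = [8.2500]
BᵀPA = [-24.5000 -2.2500]
K = S⁻¹·BᵀPA = [-2.9697 -0.2727]
A−BK = [-1.0303 -0.7273; -0.5000 -4.0000]
AᵀP(A−BK) = [23.3049 2.3182; 2.3182 1.6364]
P' = Q + AᵀP(A−BK) = [26.5549 2.8182; 2.8182 1.8864]
tr(P') = 28.4413

28.4413


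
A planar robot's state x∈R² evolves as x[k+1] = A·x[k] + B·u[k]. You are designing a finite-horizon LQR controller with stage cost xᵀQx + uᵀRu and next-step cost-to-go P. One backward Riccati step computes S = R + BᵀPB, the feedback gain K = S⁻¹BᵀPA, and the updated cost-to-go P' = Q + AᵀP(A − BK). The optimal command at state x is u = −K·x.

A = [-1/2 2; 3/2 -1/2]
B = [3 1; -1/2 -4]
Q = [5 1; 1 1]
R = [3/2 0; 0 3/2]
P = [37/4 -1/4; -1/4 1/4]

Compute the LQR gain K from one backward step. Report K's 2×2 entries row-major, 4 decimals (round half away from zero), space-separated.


-0.0798 0.6202 -0.2684 0.0994

BᵀP = [27.8750 -0.8750; 10.2500 -1.2500]
S = R + BᵀPB = [3/2 0; 0 3/2] + [84.0625 31.3750; 31.3750 15.2500] = [85.5625 31.3750; 31.3750 16.7500]
BᵀPA = [-15.2500 56.1875; -7.0000 21.1250]
K = S⁻¹·BᵀPA = [-0.0798 0.6202; -0.2684 0.0994]
A−BK = [0.0078 0.0399; 0.3864 0.2079]
AᵀP(A−BK) = [0.1540 -0.0956; -0.0956 0.6132]
P' = Q + AᵀP(A−BK) = [5.1540 0.9044; 0.9044 1.6132]
tr(P') = 6.7672


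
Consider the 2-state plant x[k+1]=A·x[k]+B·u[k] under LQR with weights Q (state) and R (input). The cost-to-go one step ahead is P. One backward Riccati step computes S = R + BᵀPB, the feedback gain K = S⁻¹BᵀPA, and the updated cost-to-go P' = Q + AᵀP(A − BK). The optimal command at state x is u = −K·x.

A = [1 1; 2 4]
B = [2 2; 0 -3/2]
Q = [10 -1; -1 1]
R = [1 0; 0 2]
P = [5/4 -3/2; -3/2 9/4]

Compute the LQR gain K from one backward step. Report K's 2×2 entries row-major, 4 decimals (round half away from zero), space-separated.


0.0631 -0.0822 -0.4083 -0.9481

BᵀP = [2.5000 -3.0000; 4.7500 -6.3750]
S = R + BᵀPB = [1 0; 0 2] + [5.0000 9.5000; 9.5000 19.0625] = [6.0000 9.5000; 9.5000 21.0625]
BᵀPA = [-3.5000 -9.5000; -8.0000 -20.7500]
K = S⁻¹·BᵀPA = [0.0631 -0.0822; -0.4083 -0.9481]
A−BK = [1.6903 3.0606; 1.3875 2.5779]
AᵀP(A−BK) = [1.2046 2.3776; 2.3776 4.7963]
P' = Q + AᵀP(A−BK) = [11.2046 1.3776; 1.3776 5.7963]
tr(P') = 17.0009


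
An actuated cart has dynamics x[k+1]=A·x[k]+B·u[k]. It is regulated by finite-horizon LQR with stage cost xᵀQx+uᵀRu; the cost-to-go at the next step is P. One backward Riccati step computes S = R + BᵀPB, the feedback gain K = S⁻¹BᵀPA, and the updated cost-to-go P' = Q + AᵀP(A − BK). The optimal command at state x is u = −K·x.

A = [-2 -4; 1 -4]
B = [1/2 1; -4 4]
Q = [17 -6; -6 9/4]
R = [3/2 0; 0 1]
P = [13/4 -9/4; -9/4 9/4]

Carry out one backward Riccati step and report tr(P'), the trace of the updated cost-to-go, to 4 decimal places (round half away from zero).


29.7084

BᵀP = [10.6250 -10.1250; -5.7500 6.7500]
S = R + BᵀPB = [3/2 0; 0 1] + [45.8125 -29.8750; -29.8750 21.2500] = [47.3125 -29.8750; -29.8750 22.2500]
BᵀPA = [-31.3750 -2.0000; 18.2500 -4.0000]
K = S⁻¹·BᵀPA = [-0.9544 -1.0238; -0.4612 -1.5544]
A−BK = [-1.0616 -1.9337; -0.9727 -1.8775]
AᵀP(A−BK) = [2.7238 4.2466; 4.2466 7.7347]
P' = Q + AᵀP(A−BK) = [19.7238 -1.7534; -1.7534 9.9847]
tr(P') = 29.7084


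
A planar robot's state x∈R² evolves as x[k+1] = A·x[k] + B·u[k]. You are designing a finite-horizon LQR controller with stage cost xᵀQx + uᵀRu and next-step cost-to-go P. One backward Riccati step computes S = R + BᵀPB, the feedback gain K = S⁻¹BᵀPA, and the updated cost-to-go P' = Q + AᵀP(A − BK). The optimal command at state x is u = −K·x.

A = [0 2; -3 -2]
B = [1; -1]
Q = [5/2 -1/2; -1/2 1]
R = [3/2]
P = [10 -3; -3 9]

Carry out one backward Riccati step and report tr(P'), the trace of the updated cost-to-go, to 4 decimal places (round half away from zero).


41.2547

BᵀP = [13.0000 -12.0000]
S = R + BᵀPB = [3/2] + [25.0000] = [26.5000]
BᵀPA = [36.0000 50.0000]
K = S⁻¹·BᵀPA = [1.3585 1.8868]
A−BK = [-1.3585 0.1132; -1.6415 -0.1132]
AᵀP(A−BK) = [32.0943 4.0755; 4.0755 5.6604]
P' = Q + AᵀP(A−BK) = [34.5943 3.5755; 3.5755 6.6604]
tr(P') = 41.2547


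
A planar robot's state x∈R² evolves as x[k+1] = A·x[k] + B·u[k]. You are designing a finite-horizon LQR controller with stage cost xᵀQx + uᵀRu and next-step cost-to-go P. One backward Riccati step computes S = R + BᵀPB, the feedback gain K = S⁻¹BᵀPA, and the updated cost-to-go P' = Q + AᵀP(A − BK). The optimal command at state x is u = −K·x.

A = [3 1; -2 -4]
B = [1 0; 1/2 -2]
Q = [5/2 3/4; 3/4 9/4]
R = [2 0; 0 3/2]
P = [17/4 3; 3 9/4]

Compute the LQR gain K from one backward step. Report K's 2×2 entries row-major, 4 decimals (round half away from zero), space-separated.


0.5791 -0.3968 -0.4021 0.8311

BᵀP = [5.7500 4.1250; -6.0000 -4.5000]
S = R + BᵀPB = [2 0; 0 3/2] + [7.8125 -8.2500; -8.2500 9.0000] = [9.8125 -8.2500; -8.2500 10.5000]
BᵀPA = [9.0000 -10.7500; -9.0000 12.0000]
K = S⁻¹·BᵀPA = [0.5791 -0.3968; -0.4021 0.8311]
A−BK = [2.4209 1.3968; -3.0938 -2.1394]
AᵀP(A−BK) = [2.4189 -0.1991; -0.1991 2.0114]
P' = Q + AᵀP(A−BK) = [4.9189 0.5509; 0.5509 4.2614]
tr(P') = 9.1803


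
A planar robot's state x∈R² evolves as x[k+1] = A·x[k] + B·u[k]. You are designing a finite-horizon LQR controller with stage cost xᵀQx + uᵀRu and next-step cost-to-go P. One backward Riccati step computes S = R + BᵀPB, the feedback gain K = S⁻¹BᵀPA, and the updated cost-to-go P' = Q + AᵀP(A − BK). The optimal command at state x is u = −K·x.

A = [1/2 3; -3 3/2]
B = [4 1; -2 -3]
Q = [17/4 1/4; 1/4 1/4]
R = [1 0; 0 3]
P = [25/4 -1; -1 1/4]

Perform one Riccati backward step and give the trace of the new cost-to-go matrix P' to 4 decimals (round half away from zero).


BᵀP = [27.0000 -4.5000; 9.2500 -1.7500]
S = R + BᵀPB = [1 0; 0 3] + [117.0000 40.5000; 40.5000 14.5000] = [118.0000 40.5000; 40.5000 17.5000]
BᵀPA = [27.0000 74.2500; 9.8750 25.1250]
K = S⁻¹·BᵀPA = [0.1708 0.6635; 0.1689 -0.0998]
A−BK = [-0.3523 0.4459; -2.1516 2.5277]
AᵀP(A−BK) = [0.5318 -0.4287; -0.4287 1.0558]
P' = Q + AᵀP(A−BK) = [4.7818 -0.1787; -0.1787 1.3058]
tr(P') = 6.0876

6.0876


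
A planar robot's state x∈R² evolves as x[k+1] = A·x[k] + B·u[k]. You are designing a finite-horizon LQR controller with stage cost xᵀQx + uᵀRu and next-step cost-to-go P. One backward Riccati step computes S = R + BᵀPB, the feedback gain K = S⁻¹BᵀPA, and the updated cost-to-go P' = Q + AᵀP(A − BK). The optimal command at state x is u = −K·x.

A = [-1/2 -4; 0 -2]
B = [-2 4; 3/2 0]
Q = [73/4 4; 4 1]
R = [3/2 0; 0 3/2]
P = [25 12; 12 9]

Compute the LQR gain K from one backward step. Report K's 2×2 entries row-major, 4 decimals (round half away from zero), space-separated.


0.0067 -1.0206 -0.1224 -1.5607

BᵀP = [-32.0000 -10.5000; 100.0000 48.0000]
S = R + BᵀPB = [3/2 0; 0 3/2] + [48.2500 -128.0000; -128.0000 400.0000] = [49.7500 -128.0000; -128.0000 401.5000]
BᵀPA = [16.0000 149.0000; -50.0000 -496.0000]
K = S⁻¹·BᵀPA = [0.0067 -1.0206; -0.1224 -1.5607]
A−BK = [0.0030 0.2018; -0.0100 -0.4691]
AᵀP(A−BK) = [0.0230 0.2926; 0.2926 5.9430]
P' = Q + AᵀP(A−BK) = [18.2730 4.2926; 4.2926 6.9430]
tr(P') = 25.2159


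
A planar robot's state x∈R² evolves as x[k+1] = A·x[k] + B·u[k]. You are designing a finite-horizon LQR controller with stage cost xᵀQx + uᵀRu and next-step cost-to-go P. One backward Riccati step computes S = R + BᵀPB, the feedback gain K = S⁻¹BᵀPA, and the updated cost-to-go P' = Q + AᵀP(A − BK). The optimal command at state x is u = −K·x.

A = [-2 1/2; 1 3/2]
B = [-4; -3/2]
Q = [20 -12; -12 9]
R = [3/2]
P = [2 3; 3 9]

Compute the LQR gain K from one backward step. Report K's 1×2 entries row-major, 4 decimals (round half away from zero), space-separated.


BᵀP = [-12.5000 -25.5000]
S = R + BᵀPB = [3/2] + [88.2500] = [89.7500]
BᵀPA = [-0.5000 -44.5000]
K = S⁻¹·BᵀPA = [-0.0056 -0.4958]
A−BK = [-2.0223 -1.4833; 0.9916 0.7563]
AᵀP(A−BK) = [4.9972 3.7521; 3.7521 3.1859]
P' = Q + AᵀP(A−BK) = [24.9972 -8.2479; -8.2479 12.1859]
tr(P') = 37.1831

-0.0056 -0.4958


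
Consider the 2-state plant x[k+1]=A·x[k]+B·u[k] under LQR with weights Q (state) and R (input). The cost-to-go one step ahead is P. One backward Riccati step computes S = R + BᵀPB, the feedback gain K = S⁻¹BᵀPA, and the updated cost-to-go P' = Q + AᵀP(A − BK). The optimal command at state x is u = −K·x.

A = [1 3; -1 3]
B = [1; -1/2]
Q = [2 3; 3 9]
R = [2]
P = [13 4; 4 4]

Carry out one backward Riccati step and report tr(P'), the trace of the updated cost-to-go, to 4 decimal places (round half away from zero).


BᵀP = [11.0000 2.0000]
S = R + BᵀPB = [2] + [10.0000] = [12.0000]
BᵀPA = [9.0000 39.0000]
K = S⁻¹·BᵀPA = [0.7500 3.2500]
A−BK = [0.2500 -0.2500; -0.6250 4.6250]
AᵀP(A−BK) = [2.2500 -2.2500; -2.2500 98.2500]
P' = Q + AᵀP(A−BK) = [4.2500 0.7500; 0.7500 107.2500]
tr(P') = 111.5000

111.5000


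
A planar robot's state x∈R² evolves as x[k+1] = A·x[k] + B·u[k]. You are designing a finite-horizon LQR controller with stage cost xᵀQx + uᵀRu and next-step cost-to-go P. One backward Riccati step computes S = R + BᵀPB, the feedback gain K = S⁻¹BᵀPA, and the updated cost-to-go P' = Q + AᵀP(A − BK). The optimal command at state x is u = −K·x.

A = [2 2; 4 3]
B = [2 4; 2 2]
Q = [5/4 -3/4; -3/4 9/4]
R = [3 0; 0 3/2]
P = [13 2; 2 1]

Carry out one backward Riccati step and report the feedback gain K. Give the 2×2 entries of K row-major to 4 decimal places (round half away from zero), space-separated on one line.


BᵀP = [30.0000 6.0000; 56.0000 10.0000]
S = R + BᵀPB = [3 0; 0 3/2] + [72.0000 132.0000; 132.0000 244.0000] = [75.0000 132.0000; 132.0000 245.5000]
BᵀPA = [84.0000 78.0000; 152.0000 142.0000]
K = S⁻¹·BᵀPA = [0.5645 0.4097; 0.3156 0.3581]
A−BK = [-0.3915 -0.2519; 2.2398 1.4643]
AᵀP(A−BK) = [4.6070 3.1502; 3.1502 2.1897]
P' = Q + AᵀP(A−BK) = [5.8570 2.4002; 2.4002 4.4397]
tr(P') = 10.2967

0.5645 0.4097 0.3156 0.3581


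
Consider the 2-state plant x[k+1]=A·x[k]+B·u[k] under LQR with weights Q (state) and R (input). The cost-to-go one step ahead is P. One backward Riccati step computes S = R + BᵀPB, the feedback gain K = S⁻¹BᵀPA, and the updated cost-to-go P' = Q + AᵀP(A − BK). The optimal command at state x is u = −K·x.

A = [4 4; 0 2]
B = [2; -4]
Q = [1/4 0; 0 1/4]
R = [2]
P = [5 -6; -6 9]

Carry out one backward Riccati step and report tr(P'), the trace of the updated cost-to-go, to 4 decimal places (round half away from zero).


BᵀP = [34.0000 -48.0000]
S = R + BᵀPB = [2] + [260.0000] = [262.0000]
BᵀPA = [136.0000 40.0000]
K = S⁻¹·BᵀPA = [0.5191 0.1527]
A−BK = [2.9618 3.6947; 2.0763 2.6107]
AᵀP(A−BK) = [9.4046 11.2366; 11.2366 13.8931]
P' = Q + AᵀP(A−BK) = [9.6546 11.2366; 11.2366 14.1431]
tr(P') = 23.7977

23.7977


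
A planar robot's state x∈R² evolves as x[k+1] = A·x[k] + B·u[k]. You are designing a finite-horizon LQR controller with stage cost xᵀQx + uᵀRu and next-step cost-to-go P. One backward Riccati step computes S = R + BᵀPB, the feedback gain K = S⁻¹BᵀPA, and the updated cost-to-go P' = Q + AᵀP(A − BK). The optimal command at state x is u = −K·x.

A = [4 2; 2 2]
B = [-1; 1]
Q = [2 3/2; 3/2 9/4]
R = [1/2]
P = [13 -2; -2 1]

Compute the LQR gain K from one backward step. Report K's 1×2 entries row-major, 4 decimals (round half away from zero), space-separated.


BᵀP = [-15.0000 3.0000]
S = R + BᵀPB = [1/2] + [18.0000] = [18.5000]
BᵀPA = [-54.0000 -24.0000]
K = S⁻¹·BᵀPA = [-2.9189 -1.2973]
A−BK = [1.0811 0.7027; 4.9189 3.2973]
AᵀP(A−BK) = [22.3784 13.9459; 13.9459 8.8649]
P' = Q + AᵀP(A−BK) = [24.3784 15.4459; 15.4459 11.1149]
tr(P') = 35.4932

-2.9189 -1.2973


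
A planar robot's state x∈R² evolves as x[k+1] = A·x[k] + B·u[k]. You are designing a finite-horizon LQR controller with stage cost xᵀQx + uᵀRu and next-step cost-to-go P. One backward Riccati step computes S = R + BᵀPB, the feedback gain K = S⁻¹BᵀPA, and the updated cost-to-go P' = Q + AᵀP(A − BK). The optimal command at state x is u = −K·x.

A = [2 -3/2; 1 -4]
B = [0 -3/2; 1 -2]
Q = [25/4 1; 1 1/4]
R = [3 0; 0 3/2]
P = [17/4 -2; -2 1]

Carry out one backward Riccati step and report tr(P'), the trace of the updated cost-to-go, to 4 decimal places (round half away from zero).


12.3500

BᵀP = [-2.0000 1.0000; -2.3750 1.0000]
S = R + BᵀPB = [3 0; 0 3/2] + [1.0000 1.0000; 1.0000 1.5625] = [4.0000 1.0000; 1.0000 3.0625]
BᵀPA = [-3.0000 -1.0000; -3.7500 -0.4375]
K = S⁻¹·BᵀPA = [-0.4833 -0.2333; -1.0667 -0.0667]
A−BK = [0.4000 -1.6000; -0.6500 -3.9000]
AᵀP(A−BK) = [4.5500 1.3000; 1.3000 1.3000]
P' = Q + AᵀP(A−BK) = [10.8000 2.3000; 2.3000 1.5500]
tr(P') = 12.3500


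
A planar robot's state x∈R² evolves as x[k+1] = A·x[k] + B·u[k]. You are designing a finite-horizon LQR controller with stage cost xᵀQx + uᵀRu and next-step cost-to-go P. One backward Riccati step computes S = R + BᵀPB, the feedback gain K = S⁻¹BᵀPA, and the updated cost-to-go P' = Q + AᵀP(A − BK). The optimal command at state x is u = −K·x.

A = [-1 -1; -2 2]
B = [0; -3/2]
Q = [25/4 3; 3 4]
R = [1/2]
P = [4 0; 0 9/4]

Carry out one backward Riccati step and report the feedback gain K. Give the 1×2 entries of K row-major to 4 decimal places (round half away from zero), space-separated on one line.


1.2135 -1.2135

BᵀP = [0.0000 -3.3750]
S = R + BᵀPB = [1/2] + [5.0625] = [5.5625]
BᵀPA = [6.7500 -6.7500]
K = S⁻¹·BᵀPA = [1.2135 -1.2135]
A−BK = [-1.0000 -1.0000; -0.1798 0.1798]
AᵀP(A−BK) = [4.8090 3.1910; 3.1910 4.8090]
P' = Q + AᵀP(A−BK) = [11.0590 6.1910; 6.1910 8.8090]
tr(P') = 19.8680


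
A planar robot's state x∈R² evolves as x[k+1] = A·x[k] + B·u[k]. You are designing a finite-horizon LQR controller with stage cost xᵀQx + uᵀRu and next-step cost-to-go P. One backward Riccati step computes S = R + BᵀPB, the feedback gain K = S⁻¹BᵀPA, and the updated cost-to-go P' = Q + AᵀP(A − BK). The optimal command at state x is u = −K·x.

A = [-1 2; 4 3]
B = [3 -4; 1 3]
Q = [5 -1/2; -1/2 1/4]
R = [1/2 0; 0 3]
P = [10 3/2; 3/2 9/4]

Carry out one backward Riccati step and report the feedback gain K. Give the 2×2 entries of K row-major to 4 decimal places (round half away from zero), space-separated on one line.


0.8971 1.3128 0.9057 0.4759

BᵀP = [31.5000 6.7500; -35.5000 0.7500]
S = R + BᵀPB = [1/2 0; 0 3] + [101.2500 -105.7500; -105.7500 144.2500] = [101.7500 -105.7500; -105.7500 147.2500]
BᵀPA = [-4.5000 83.2500; 38.5000 -68.7500]
K = S⁻¹·BᵀPA = [0.8971 1.3128; 0.9057 0.4759]
A−BK = [-0.0684 -0.0347; 0.3856 0.2594]
AᵀP(A−BK) = [3.1658 2.0842; 2.0842 1.6777]
P' = Q + AᵀP(A−BK) = [8.1658 1.5842; 1.5842 1.9277]
tr(P') = 10.0935


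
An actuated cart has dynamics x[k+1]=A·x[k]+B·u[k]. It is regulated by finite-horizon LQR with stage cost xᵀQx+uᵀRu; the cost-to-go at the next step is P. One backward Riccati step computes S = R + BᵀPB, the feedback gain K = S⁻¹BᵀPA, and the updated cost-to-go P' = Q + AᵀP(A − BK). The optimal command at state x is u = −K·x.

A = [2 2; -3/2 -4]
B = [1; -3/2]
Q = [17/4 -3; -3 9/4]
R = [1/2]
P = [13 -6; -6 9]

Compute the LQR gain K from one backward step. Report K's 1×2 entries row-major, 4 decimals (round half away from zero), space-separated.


BᵀP = [22.0000 -19.5000]
S = R + BᵀPB = [1/2] + [51.2500] = [51.7500]
BᵀPA = [73.2500 122.0000]
K = S⁻¹·BᵀPA = [1.4155 2.3575]
A−BK = [0.5845 -0.3575; 0.6232 -0.4638]
AᵀP(A−BK) = [4.5676 -0.6860; -0.6860 4.3865]
P' = Q + AᵀP(A−BK) = [8.8176 -3.6860; -3.6860 6.6365]
tr(P') = 15.4541

1.4155 2.3575
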